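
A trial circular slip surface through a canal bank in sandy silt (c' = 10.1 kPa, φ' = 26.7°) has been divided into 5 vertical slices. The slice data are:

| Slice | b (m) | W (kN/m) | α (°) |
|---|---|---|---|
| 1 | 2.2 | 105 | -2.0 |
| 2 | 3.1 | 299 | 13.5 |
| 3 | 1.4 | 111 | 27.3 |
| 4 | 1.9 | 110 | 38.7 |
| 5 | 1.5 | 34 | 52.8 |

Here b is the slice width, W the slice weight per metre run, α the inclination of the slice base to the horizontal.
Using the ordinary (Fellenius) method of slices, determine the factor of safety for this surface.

FS = 1.98

Ordinary method of slices: FS = Σ[c'·Δl_i + (W_i cosα_i)·tanφ'] / Σ W_i sinα_i, with Δl_i = b_i / cosα_i.
Slice 1: Δl = 2.2/cos(-2.0°) = 2.201 m; N'_1 = 105·cos(-2.0°) = 104.9; c'Δl = 22.23; W sinα = -3.7
Slice 2: Δl = 3.1/cos13.5° = 3.188 m; N'_2 = 299·cos13.5° = 290.7; c'Δl = 32.20; W sinα = 69.8
Slice 3: Δl = 1.4/cos27.3° = 1.575 m; N'_3 = 111·cos27.3° = 98.6; c'Δl = 15.91; W sinα = 50.9
Slice 4: Δl = 1.9/cos38.7° = 2.435 m; N'_4 = 110·cos38.7° = 85.8; c'Δl = 24.59; W sinα = 68.8
Slice 5: Δl = 1.5/cos52.8° = 2.481 m; N'_5 = 34·cos52.8° = 20.6; c'Δl = 25.06; W sinα = 27.1
Σc'Δl = 120.0 kN/m; ΣN' = 600.7 kN/m; ΣW sinα = 212.9 kN/m
Resisting = 120.0 + 600.7·tan26.7° = 120.0 + 302.1 = 422.1 kN/m
FS = 422.1 / 212.9 = 1.983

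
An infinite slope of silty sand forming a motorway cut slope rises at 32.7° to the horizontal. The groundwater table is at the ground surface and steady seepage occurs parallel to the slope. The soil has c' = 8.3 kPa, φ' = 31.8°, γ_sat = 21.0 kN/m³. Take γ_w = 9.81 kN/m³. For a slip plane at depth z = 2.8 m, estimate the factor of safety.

FS = 0.83

With seepage parallel to the slope and the water table at the surface, the effective normal stress on the slip plane uses the buoyant unit weight γ' = γ_sat − γ_w while the driving shear stress uses γ_sat:
FS = [c' + γ' z cos²β tanφ'] / [γ_sat z sinβ cosβ]
γ' = 21.0 − 9.81 = 11.19 kN/m³
Numerator = 8.3 + 11.19·2.8·cos²32.7°·tan31.8° = 8.3 + 11.19·2.8·0.7081·0.6200 = 22.057 kPa
Denominator = 21.0·2.8·sin32.7°·cos32.7° = 21.0·2.8·0.5402·0.8415 = 26.732 kPa
FS = 22.057 / 26.732 = 0.825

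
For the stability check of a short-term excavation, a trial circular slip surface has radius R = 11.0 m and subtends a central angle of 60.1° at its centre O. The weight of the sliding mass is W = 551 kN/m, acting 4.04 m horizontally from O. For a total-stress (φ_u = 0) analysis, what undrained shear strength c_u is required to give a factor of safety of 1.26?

c_u = 22.1 kPa

FS = c_u·L_a·R / (W·d), so c_u = FS·W·d / (L_a·R).
Arc length L_a = R·θ = 11.0·(60.1°·π/180) = 11.0·1.0489 = 11.54 m
c_u = 1.26·551·4.04 / (11.54·11.0) = 2804.8 / 126.92 = 22.10 kPa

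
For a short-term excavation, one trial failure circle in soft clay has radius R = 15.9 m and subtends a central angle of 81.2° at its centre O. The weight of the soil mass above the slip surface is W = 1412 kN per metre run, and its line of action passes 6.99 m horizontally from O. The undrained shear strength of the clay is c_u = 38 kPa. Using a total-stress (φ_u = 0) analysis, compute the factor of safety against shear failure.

FS = 1.38

Taking moments about the centre O, the resisting moment is provided by the undrained shear strength acting along the arc:
Arc length L_a = R·θ = 15.9·(81.2°·π/180) = 15.9·1.4172 = 22.53 m
M_R = c_u·L_a·R = 38·22.53·15.9 = 13614.8 kN·m/m
M_D = W·d = 1412·6.99 = 9869.9 kN·m/m
FS = M_R / M_D = 13614.8 / 9869.9 = 1.379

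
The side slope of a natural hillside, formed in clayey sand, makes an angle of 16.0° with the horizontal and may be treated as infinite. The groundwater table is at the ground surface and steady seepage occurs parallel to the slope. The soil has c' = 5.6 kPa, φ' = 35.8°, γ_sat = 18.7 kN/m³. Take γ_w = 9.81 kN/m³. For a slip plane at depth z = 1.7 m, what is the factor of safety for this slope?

With seepage parallel to the slope and the water table at the surface, the effective normal stress on the slip plane uses the buoyant unit weight γ' = γ_sat − γ_w while the driving shear stress uses γ_sat:
FS = [c' + γ' z cos²β tanφ'] / [γ_sat z sinβ cosβ]
γ' = 18.7 − 9.81 = 8.89 kN/m³
Numerator = 5.6 + 8.89·1.7·cos²16.0°·tan35.8° = 5.6 + 8.89·1.7·0.9240·0.7212 = 15.672 kPa
Denominator = 18.7·1.7·sin16.0°·cos16.0° = 18.7·1.7·0.2756·0.9613 = 8.423 kPa
FS = 15.672 / 8.423 = 1.861

FS = 1.86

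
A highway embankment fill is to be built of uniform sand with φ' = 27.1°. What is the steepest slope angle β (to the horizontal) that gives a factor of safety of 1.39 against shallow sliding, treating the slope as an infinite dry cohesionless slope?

β = 20.2°

For an infinite dry cohesionless slope FS = tanφ'/tanβ, so tanβ = tanφ' / FS.
tanβ = tan27.1° / 1.39 = 0.5117 / 1.39 = 0.3681
β = arctan(0.3681) = 20.21°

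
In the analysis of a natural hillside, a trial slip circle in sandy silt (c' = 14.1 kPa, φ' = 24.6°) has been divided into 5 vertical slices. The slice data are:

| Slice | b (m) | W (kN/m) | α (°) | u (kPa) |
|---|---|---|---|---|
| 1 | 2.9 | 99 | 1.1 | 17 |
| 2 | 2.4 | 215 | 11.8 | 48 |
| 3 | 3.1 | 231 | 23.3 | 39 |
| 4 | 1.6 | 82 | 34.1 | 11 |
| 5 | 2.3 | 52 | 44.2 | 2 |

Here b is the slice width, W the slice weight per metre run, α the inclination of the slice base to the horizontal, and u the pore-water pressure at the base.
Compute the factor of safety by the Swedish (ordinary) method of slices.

FS = 1.52

Ordinary method of slices: FS = Σ[c'·Δl_i + (W_i cosα_i − u_i·Δl_i)·tanφ'] / Σ W_i sinα_i, with Δl_i = b_i / cosα_i.
Slice 1: Δl = 2.9/cos1.1° = 2.901 m; N'_1 = 99·cos1.1° − 17·2.901 = 49.7; c'Δl = 40.90; W sinα = 1.9
Slice 2: Δl = 2.4/cos11.8° = 2.452 m; N'_2 = 215·cos11.8° − 48·2.452 = 92.8; c'Δl = 34.57; W sinα = 44.0
Slice 3: Δl = 3.1/cos23.3° = 3.375 m; N'_3 = 231·cos23.3° − 39·3.375 = 80.5; c'Δl = 47.59; W sinα = 91.4
Slice 4: Δl = 1.6/cos34.1° = 1.932 m; N'_4 = 82·cos34.1° − 11·1.932 = 46.6; c'Δl = 27.24; W sinα = 46.0
Slice 5: Δl = 2.3/cos44.2° = 3.208 m; N'_5 = 52·cos44.2° − 2·3.208 = 30.9; c'Δl = 45.24; W sinα = 36.3
Σc'Δl = 195.5 kN/m; ΣN' = 300.5 kN/m; ΣW sinα = 219.5 kN/m
Resisting = 195.5 + 300.5·tan24.6° = 195.5 + 137.6 = 333.1 kN/m
FS = 333.1 / 219.5 = 1.518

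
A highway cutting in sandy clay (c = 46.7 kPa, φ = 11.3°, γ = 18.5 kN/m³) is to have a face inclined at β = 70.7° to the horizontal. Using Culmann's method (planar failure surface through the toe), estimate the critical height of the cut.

H_c = 19.03 m

Culmann's analysis gives the critical failure plane at α_cr = (β + φ)/2 = (70.7 + 11.3)/2 = 41.0°, and the critical height
H_c = (4c/γ) · sinβ cosφ / [1 − cos(β − φ)]
    = (4·46.7/18.5) · sin70.7°·cos11.3° / [1 − cos(59.4°)]
    = 10.097 · 0.9438·0.9806 / [1 − 0.5090]
    = 10.097 · 0.9255 / 0.4910
    = 19.03 m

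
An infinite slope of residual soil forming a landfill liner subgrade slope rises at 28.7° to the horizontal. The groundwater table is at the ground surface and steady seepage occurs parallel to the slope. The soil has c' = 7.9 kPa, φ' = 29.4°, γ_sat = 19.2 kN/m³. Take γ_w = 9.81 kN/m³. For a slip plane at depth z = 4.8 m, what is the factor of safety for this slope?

FS = 0.71

With seepage parallel to the slope and the water table at the surface, the effective normal stress on the slip plane uses the buoyant unit weight γ' = γ_sat − γ_w while the driving shear stress uses γ_sat:
FS = [c' + γ' z cos²β tanφ'] / [γ_sat z sinβ cosβ]
γ' = 19.2 − 9.81 = 9.39 kN/m³
Numerator = 7.9 + 9.39·4.8·cos²28.7°·tan29.4° = 7.9 + 9.39·4.8·0.7694·0.5635 = 27.440 kPa
Denominator = 19.2·4.8·sin28.7°·cos28.7° = 19.2·4.8·0.4802·0.8771 = 38.820 kPa
FS = 27.440 / 38.820 = 0.707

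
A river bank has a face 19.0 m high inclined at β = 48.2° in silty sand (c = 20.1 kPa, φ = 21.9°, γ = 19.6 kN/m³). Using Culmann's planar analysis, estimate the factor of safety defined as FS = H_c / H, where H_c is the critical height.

FS = 1.44

H_c = (4c/γ) · sinβ cosφ / [1 − cos(β − φ)]
    = (4·20.1/19.6) · sin48.2°·cos21.9° / [1 − cos26.3°]
    = 4.102 · 0.6917 / 0.1035 = 27.41 m
FS = H_c / H = 27.41 / 19.0 = 1.443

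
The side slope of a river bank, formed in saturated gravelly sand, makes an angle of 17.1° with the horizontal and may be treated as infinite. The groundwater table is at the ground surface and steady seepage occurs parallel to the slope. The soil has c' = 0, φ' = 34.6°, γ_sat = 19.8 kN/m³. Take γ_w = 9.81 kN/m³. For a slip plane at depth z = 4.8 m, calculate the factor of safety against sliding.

With seepage parallel to the slope and the water table at the surface, the effective normal stress on the slip plane uses the buoyant unit weight γ' = γ_sat − γ_w while the driving shear stress uses γ_sat:
FS = [c' + γ' z cos²β tanφ'] / [γ_sat z sinβ cosβ]
(For c' = 0 this reduces to FS = (γ'/γ_sat)·tanφ'/tanβ.)
γ' = 19.8 − 9.81 = 9.99 kN/m³
Numerator = 0.0 + 9.99·4.8·cos²17.1°·tan34.6° = 0.0 + 9.99·4.8·0.9135·0.6899 = 30.220 kPa
Denominator = 19.8·4.8·sin17.1°·cos17.1° = 19.8·4.8·0.2940·0.9558 = 26.710 kPa
FS = 30.220 / 26.710 = 1.131

FS = 1.13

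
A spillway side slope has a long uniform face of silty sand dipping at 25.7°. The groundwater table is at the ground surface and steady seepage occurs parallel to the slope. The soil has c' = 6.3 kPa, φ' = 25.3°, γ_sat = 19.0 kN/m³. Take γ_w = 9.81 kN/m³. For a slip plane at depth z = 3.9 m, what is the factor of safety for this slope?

FS = 0.69

With seepage parallel to the slope and the water table at the surface, the effective normal stress on the slip plane uses the buoyant unit weight γ' = γ_sat − γ_w while the driving shear stress uses γ_sat:
FS = [c' + γ' z cos²β tanφ'] / [γ_sat z sinβ cosβ]
γ' = 19.0 − 9.81 = 9.19 kN/m³
Numerator = 6.3 + 9.19·3.9·cos²25.7°·tan25.3° = 6.3 + 9.19·3.9·0.8119·0.4727 = 20.056 kPa
Denominator = 19.0·3.9·sin25.7°·cos25.7° = 19.0·3.9·0.4337·0.9011 = 28.955 kPa
FS = 20.056 / 28.955 = 0.693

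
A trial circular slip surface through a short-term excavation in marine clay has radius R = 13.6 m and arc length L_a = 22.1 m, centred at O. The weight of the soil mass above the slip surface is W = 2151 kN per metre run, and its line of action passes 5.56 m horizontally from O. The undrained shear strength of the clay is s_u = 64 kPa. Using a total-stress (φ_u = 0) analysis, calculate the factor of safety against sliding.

Taking moments about the centre O, the resisting moment is provided by the undrained shear strength acting along the arc:
M_R = s_u·L_a·R = 64·22.10·13.6 = 19235.8 kN·m/m
M_D = W·d = 2151·5.56 = 11959.6 kN·m/m
FS = M_R / M_D = 19235.8 / 11959.6 = 1.608

FS = 1.61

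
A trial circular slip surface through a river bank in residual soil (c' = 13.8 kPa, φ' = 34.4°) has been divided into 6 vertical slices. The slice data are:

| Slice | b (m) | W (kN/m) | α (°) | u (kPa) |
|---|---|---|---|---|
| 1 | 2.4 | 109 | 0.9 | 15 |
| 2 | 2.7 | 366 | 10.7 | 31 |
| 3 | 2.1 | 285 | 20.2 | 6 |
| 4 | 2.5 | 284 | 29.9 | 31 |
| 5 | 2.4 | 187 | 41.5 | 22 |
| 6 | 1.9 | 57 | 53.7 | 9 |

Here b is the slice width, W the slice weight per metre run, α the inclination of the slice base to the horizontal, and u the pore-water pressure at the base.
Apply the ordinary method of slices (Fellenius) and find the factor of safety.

Ordinary method of slices: FS = Σ[c'·Δl_i + (W_i cosα_i − u_i·Δl_i)·tanφ'] / Σ W_i sinα_i, with Δl_i = b_i / cosα_i.
Slice 1: Δl = 2.4/cos0.9° = 2.400 m; N'_1 = 109·cos0.9° − 15·2.400 = 73.0; c'Δl = 33.12; W sinα = 1.7
Slice 2: Δl = 2.7/cos10.7° = 2.748 m; N'_2 = 366·cos10.7° − 31·2.748 = 274.5; c'Δl = 37.92; W sinα = 68.0
Slice 3: Δl = 2.1/cos20.2° = 2.238 m; N'_3 = 285·cos20.2° − 6·2.238 = 254.0; c'Δl = 30.88; W sinα = 98.4
Slice 4: Δl = 2.5/cos29.9° = 2.884 m; N'_4 = 284·cos29.9° − 31·2.884 = 156.8; c'Δl = 39.80; W sinα = 141.6
Slice 5: Δl = 2.4/cos41.5° = 3.204 m; N'_5 = 187·cos41.5° − 22·3.204 = 69.6; c'Δl = 44.22; W sinα = 123.9
Slice 6: Δl = 1.9/cos53.7° = 3.209 m; N'_6 = 57·cos53.7° − 9·3.209 = 4.9; c'Δl = 44.29; W sinα = 45.9
Σc'Δl = 230.2 kN/m; ΣN' = 832.7 kN/m; ΣW sinα = 479.5 kN/m
Resisting = 230.2 + 832.7·tan34.4° = 230.2 + 570.2 = 800.4 kN/m
FS = 800.4 / 479.5 = 1.669

FS = 1.67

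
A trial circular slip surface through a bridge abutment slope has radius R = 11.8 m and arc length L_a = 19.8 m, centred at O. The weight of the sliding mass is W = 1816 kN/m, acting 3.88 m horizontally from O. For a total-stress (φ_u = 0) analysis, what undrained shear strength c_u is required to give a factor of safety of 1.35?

c_u = 40.7 kPa

FS = c_u·L_a·R / (W·d), so c_u = FS·W·d / (L_a·R).
c_u = 1.35·1816·3.88 / (19.80·11.8) = 9512.2 / 233.64 = 40.71 kPa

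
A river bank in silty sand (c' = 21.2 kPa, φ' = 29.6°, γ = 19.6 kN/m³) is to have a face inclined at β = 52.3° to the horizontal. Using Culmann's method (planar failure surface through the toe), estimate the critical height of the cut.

Culmann's analysis gives the critical failure plane at α_cr = (β + φ')/2 = (52.3 + 29.6)/2 = 41.0°, and the critical height
H_c = (4c'/γ) · sinβ cosφ' / [1 − cos(β − φ')]
    = (4·21.2/19.6) · sin52.3°·cos29.6° / [1 − cos(22.7°)]
    = 4.327 · 0.7912·0.8695 / [1 − 0.9225]
    = 4.327 · 0.6880 / 0.0775
    = 38.43 m

H_c = 38.43 m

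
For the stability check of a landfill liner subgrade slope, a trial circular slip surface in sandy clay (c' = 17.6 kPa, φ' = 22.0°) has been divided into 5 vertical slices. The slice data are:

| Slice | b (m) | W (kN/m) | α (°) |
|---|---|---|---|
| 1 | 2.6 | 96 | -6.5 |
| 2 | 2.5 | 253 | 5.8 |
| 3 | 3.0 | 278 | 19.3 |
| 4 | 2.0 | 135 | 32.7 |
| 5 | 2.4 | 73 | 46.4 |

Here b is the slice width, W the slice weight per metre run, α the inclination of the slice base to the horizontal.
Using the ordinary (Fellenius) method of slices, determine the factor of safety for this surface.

FS = 2.42

Ordinary method of slices: FS = Σ[c'·Δl_i + (W_i cosα_i)·tanφ'] / Σ W_i sinα_i, with Δl_i = b_i / cosα_i.
Slice 1: Δl = 2.6/cos(-6.5°) = 2.617 m; N'_1 = 96·cos(-6.5°) = 95.4; c'Δl = 46.06; W sinα = -10.9
Slice 2: Δl = 2.5/cos5.8° = 2.513 m; N'_2 = 253·cos5.8° = 251.7; c'Δl = 44.23; W sinα = 25.6
Slice 3: Δl = 3.0/cos19.3° = 3.179 m; N'_3 = 278·cos19.3° = 262.4; c'Δl = 55.94; W sinα = 91.9
Slice 4: Δl = 2.0/cos32.7° = 2.377 m; N'_4 = 135·cos32.7° = 113.6; c'Δl = 41.83; W sinα = 72.9
Slice 5: Δl = 2.4/cos46.4° = 3.480 m; N'_5 = 73·cos46.4° = 50.3; c'Δl = 61.25; W sinα = 52.9
Σc'Δl = 249.3 kN/m; ΣN' = 773.4 kN/m; ΣW sinα = 232.4 kN/m
Resisting = 249.3 + 773.4·tan22.0° = 249.3 + 312.5 = 561.8 kN/m
FS = 561.8 / 232.4 = 2.418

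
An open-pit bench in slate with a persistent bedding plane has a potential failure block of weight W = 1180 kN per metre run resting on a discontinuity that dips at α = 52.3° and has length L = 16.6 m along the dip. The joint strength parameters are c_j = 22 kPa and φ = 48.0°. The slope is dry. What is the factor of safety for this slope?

Resolving the block weight along and normal to the plane and applying the Mohr–Coulomb strength on the joint:
N' = W cosα = 1180·cos52.3° = 721.6 kN/m
Driving force T = W sinα = 1180·sin52.3° = 933.6 kN/m
Resisting force R = c_j·L + N'·tanφ = 22·16.6 + 721.6·tan48.0° = 365.2 + 801.4 = 1166.6 kN/m
FS = R / T = 1166.6 / 933.6 = 1.250

FS = 1.25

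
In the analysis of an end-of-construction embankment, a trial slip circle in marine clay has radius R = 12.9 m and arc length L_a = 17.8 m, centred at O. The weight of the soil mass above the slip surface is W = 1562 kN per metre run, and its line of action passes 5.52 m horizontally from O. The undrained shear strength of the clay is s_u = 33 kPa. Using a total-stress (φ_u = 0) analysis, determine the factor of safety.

FS = 0.88

Taking moments about the centre O, the resisting moment is provided by the undrained shear strength acting along the arc:
M_R = s_u·L_a·R = 33·17.80·12.9 = 7577.5 kN·m/m
M_D = W·d = 1562·5.52 = 8622.2 kN·m/m
FS = M_R / M_D = 7577.5 / 8622.2 = 0.879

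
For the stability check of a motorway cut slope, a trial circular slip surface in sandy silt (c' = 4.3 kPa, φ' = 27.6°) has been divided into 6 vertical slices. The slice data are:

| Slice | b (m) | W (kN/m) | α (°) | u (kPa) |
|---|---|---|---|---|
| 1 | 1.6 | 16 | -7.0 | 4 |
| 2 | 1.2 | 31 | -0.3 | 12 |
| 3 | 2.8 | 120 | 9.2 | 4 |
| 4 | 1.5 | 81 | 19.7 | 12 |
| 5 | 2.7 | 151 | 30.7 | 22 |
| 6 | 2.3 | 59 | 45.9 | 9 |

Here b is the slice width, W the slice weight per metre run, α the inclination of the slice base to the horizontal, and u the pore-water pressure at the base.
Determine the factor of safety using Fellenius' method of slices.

Ordinary method of slices: FS = Σ[c'·Δl_i + (W_i cosα_i − u_i·Δl_i)·tanφ'] / Σ W_i sinα_i, with Δl_i = b_i / cosα_i.
Slice 1: Δl = 1.6/cos(-7.0°) = 1.612 m; N'_1 = 16·cos(-7.0°) − 4·1.612 = 9.4; c'Δl = 6.93; W sinα = -1.9
Slice 2: Δl = 1.2/cos(-0.3°) = 1.200 m; N'_2 = 31·cos(-0.3°) − 12·1.200 = 16.6; c'Δl = 5.16; W sinα = -0.2
Slice 3: Δl = 2.8/cos9.2° = 2.836 m; N'_3 = 120·cos9.2° − 4·2.836 = 107.1; c'Δl = 12.20; W sinα = 19.2
Slice 4: Δl = 1.5/cos19.7° = 1.593 m; N'_4 = 81·cos19.7° − 12·1.593 = 57.1; c'Δl = 6.85; W sinα = 27.3
Slice 5: Δl = 2.7/cos30.7° = 3.140 m; N'_5 = 151·cos30.7° − 22·3.140 = 60.8; c'Δl = 13.50; W sinα = 77.1
Slice 6: Δl = 2.3/cos45.9° = 3.305 m; N'_6 = 59·cos45.9° − 9·3.305 = 11.3; c'Δl = 14.21; W sinα = 42.4
Σc'Δl = 58.9 kN/m; ΣN' = 262.4 kN/m; ΣW sinα = 163.8 kN/m
Resisting = 58.9 + 262.4·tan27.6° = 58.9 + 137.2 = 196.0 kN/m
FS = 196.0 / 163.8 = 1.196

FS = 1.20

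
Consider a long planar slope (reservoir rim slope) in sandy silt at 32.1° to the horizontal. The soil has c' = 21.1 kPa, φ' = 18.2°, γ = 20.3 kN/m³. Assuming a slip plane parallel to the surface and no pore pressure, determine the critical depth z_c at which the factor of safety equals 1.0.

Setting FS = 1.00 in FS = [c' + γz cos²β tanφ'] / [γz sinβ cosβ] and solving for z:
z = c' / [γ cosβ (FS·sinβ − cosβ·tanφ')]
  = 21.1 / [20.3·cos32.1°·(1.00·sin32.1° − cos32.1°·tan18.2°)]
  = 21.1 / [20.3·0.8471·(1.00·0.5314 − 0.8471·0.3288)]
  = 21.1 / 4.3487 = 4.852 m

z_c = 4.85 m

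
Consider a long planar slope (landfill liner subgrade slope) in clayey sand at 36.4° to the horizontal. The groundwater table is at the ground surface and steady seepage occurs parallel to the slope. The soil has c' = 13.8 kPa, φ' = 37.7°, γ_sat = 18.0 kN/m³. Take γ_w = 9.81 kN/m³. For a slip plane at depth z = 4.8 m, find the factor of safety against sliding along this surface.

With seepage parallel to the slope and the water table at the surface, the effective normal stress on the slip plane uses the buoyant unit weight γ' = γ_sat − γ_w while the driving shear stress uses γ_sat:
FS = [c' + γ' z cos²β tanφ'] / [γ_sat z sinβ cosβ]
γ' = 18.0 − 9.81 = 8.19 kN/m³
Numerator = 13.8 + 8.19·4.8·cos²36.4°·tan37.7° = 13.8 + 8.19·4.8·0.6479·0.7729 = 33.484 kPa
Denominator = 18.0·4.8·sin36.4°·cos36.4° = 18.0·4.8·0.5934·0.8049 = 41.268 kPa
FS = 33.484 / 41.268 = 0.811

FS = 0.81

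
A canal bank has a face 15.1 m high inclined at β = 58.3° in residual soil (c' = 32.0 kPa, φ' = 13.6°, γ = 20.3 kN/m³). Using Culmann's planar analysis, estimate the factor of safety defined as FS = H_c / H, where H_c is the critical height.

H_c = (4c'/γ) · sinβ cosφ' / [1 − cos(β − φ')]
    = (4·32.0/20.3) · sin58.3°·cos13.6° / [1 − cos44.7°]
    = 6.305 · 0.8270 / 0.2892 = 18.03 m
FS = H_c / H = 18.03 / 15.1 = 1.194

FS = 1.19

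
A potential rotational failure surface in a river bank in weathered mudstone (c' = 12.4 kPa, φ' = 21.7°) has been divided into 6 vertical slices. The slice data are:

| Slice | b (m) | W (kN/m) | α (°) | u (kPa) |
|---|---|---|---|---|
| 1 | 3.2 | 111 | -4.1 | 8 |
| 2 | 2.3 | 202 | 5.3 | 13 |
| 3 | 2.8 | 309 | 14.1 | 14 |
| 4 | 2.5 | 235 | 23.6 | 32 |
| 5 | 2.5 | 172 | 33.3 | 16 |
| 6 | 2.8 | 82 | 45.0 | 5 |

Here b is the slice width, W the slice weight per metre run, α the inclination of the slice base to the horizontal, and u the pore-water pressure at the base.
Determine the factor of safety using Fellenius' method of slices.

Ordinary method of slices: FS = Σ[c'·Δl_i + (W_i cosα_i − u_i·Δl_i)·tanφ'] / Σ W_i sinα_i, with Δl_i = b_i / cosα_i.
Slice 1: Δl = 3.2/cos(-4.1°) = 3.208 m; N'_1 = 111·cos(-4.1°) − 8·3.208 = 85.1; c'Δl = 39.78; W sinα = -7.9
Slice 2: Δl = 2.3/cos5.3° = 2.310 m; N'_2 = 202·cos5.3° − 13·2.310 = 171.1; c'Δl = 28.64; W sinα = 18.7
Slice 3: Δl = 2.8/cos14.1° = 2.887 m; N'_3 = 309·cos14.1° − 14·2.887 = 259.3; c'Δl = 35.80; W sinα = 75.3
Slice 4: Δl = 2.5/cos23.6° = 2.728 m; N'_4 = 235·cos23.6° − 32·2.728 = 128.0; c'Δl = 33.83; W sinα = 94.1
Slice 5: Δl = 2.5/cos33.3° = 2.991 m; N'_5 = 172·cos33.3° − 16·2.991 = 95.9; c'Δl = 37.09; W sinα = 94.4
Slice 6: Δl = 2.8/cos45.0° = 3.960 m; N'_6 = 82·cos45.0° − 5·3.960 = 38.2; c'Δl = 49.10; W sinα = 58.0
Σc'Δl = 224.2 kN/m; ΣN' = 777.6 kN/m; ΣW sinα = 332.5 kN/m
Resisting = 224.2 + 777.6·tan21.7° = 224.2 + 309.4 = 533.7 kN/m
FS = 533.7 / 332.5 = 1.605

FS = 1.61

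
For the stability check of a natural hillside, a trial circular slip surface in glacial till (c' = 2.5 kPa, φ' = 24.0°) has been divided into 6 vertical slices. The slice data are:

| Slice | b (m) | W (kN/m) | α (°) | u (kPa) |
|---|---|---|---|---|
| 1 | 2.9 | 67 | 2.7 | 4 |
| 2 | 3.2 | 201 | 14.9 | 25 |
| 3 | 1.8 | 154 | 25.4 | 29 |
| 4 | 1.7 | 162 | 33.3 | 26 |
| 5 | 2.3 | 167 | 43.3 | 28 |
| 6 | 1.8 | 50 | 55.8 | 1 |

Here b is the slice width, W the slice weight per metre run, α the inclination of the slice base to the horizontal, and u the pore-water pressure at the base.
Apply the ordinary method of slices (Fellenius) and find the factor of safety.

FS = 0.59

Ordinary method of slices: FS = Σ[c'·Δl_i + (W_i cosα_i − u_i·Δl_i)·tanφ'] / Σ W_i sinα_i, with Δl_i = b_i / cosα_i.
Slice 1: Δl = 2.9/cos2.7° = 2.903 m; N'_1 = 67·cos2.7° − 4·2.903 = 55.3; c'Δl = 7.26; W sinα = 3.2
Slice 2: Δl = 3.2/cos14.9° = 3.311 m; N'_2 = 201·cos14.9° − 25·3.311 = 111.5; c'Δl = 8.28; W sinα = 51.7
Slice 3: Δl = 1.8/cos25.4° = 1.993 m; N'_3 = 154·cos25.4° − 29·1.993 = 81.3; c'Δl = 4.98; W sinα = 66.1
Slice 4: Δl = 1.7/cos33.3° = 2.034 m; N'_4 = 162·cos33.3° − 26·2.034 = 82.5; c'Δl = 5.08; W sinα = 88.9
Slice 5: Δl = 2.3/cos43.3° = 3.160 m; N'_5 = 167·cos43.3° − 28·3.160 = 33.0; c'Δl = 7.90; W sinα = 114.5
Slice 6: Δl = 1.8/cos55.8° = 3.202 m; N'_6 = 50·cos55.8° − 1·3.202 = 24.9; c'Δl = 8.01; W sinα = 41.4
Σc'Δl = 41.5 kN/m; ΣN' = 388.6 kN/m; ΣW sinα = 365.7 kN/m
Resisting = 41.5 + 388.6·tan24.0° = 41.5 + 173.0 = 214.5 kN/m
FS = 214.5 / 365.7 = 0.587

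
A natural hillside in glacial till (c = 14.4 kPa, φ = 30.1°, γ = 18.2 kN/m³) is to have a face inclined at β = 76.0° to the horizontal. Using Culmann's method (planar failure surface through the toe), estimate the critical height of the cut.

H_c = 8.74 m

Culmann's analysis gives the critical failure plane at α_cr = (β + φ)/2 = (76.0 + 30.1)/2 = 53.0°, and the critical height
H_c = (4c/γ) · sinβ cosφ / [1 − cos(β − φ)]
    = (4·14.4/18.2) · sin76.0°·cos30.1° / [1 − cos(45.9°)]
    = 3.165 · 0.9703·0.8652 / [1 − 0.6959]
    = 3.165 · 0.8395 / 0.3041
    = 8.74 m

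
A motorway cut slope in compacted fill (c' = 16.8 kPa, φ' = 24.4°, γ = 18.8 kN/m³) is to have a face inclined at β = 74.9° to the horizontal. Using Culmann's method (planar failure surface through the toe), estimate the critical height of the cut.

Culmann's analysis gives the critical failure plane at α_cr = (β + φ')/2 = (74.9 + 24.4)/2 = 49.7°, and the critical height
H_c = (4c'/γ) · sinβ cosφ' / [1 − cos(β − φ')]
    = (4·16.8/18.8) · sin74.9°·cos24.4° / [1 − cos(50.5°)]
    = 3.574 · 0.9655·0.9107 / [1 − 0.6361]
    = 3.574 · 0.8792 / 0.3639
    = 8.64 m

H_c = 8.64 m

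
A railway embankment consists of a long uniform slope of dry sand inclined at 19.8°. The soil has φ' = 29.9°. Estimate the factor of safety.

For a dry cohesionless infinite slope the factor of safety is FS = tanφ' / tanβ.
FS = tan29.9° / tan19.8° = 0.5750 / 0.3600 = 1.597

FS = 1.60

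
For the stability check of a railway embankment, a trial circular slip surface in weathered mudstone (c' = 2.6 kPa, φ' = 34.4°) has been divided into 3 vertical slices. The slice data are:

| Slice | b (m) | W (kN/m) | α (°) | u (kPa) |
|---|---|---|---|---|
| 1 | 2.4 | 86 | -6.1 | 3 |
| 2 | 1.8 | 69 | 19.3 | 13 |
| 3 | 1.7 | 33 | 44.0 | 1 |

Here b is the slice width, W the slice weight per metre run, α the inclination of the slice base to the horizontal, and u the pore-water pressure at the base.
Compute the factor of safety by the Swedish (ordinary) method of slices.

Ordinary method of slices: FS = Σ[c'·Δl_i + (W_i cosα_i − u_i·Δl_i)·tanφ'] / Σ W_i sinα_i, with Δl_i = b_i / cosα_i.
Slice 1: Δl = 2.4/cos(-6.1°) = 2.414 m; N'_1 = 86·cos(-6.1°) − 3·2.414 = 78.3; c'Δl = 6.28; W sinα = -9.1
Slice 2: Δl = 1.8/cos19.3° = 1.907 m; N'_2 = 69·cos19.3° − 13·1.907 = 40.3; c'Δl = 4.96; W sinα = 22.8
Slice 3: Δl = 1.7/cos44.0° = 2.363 m; N'_3 = 33·cos44.0° − 1·2.363 = 21.4; c'Δl = 6.14; W sinα = 22.9
Σc'Δl = 17.4 kN/m; ΣN' = 140.0 kN/m; ΣW sinα = 36.6 kN/m
Resisting = 17.4 + 140.0·tan34.4° = 17.4 + 95.8 = 113.2 kN/m
FS = 113.2 / 36.6 = 3.094

FS = 3.09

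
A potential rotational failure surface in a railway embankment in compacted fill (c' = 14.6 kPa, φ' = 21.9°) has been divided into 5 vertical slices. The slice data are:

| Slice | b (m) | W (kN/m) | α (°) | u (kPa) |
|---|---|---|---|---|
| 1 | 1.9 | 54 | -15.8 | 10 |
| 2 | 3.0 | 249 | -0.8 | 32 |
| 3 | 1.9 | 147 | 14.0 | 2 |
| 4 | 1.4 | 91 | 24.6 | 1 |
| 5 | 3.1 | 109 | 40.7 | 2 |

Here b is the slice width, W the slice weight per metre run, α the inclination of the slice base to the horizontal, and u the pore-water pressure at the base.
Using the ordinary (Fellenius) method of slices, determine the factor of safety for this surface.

Ordinary method of slices: FS = Σ[c'·Δl_i + (W_i cosα_i − u_i·Δl_i)·tanφ'] / Σ W_i sinα_i, with Δl_i = b_i / cosα_i.
Slice 1: Δl = 1.9/cos(-15.8°) = 1.975 m; N'_1 = 54·cos(-15.8°) − 10·1.975 = 32.2; c'Δl = 28.83; W sinα = -14.7
Slice 2: Δl = 3.0/cos(-0.8°) = 3.000 m; N'_2 = 249·cos(-0.8°) − 32·3.000 = 153.0; c'Δl = 43.80; W sinα = -3.5
Slice 3: Δl = 1.9/cos14.0° = 1.958 m; N'_3 = 147·cos14.0° − 2·1.958 = 138.7; c'Δl = 28.59; W sinα = 35.6
Slice 4: Δl = 1.4/cos24.6° = 1.540 m; N'_4 = 91·cos24.6° − 1·1.540 = 81.2; c'Δl = 22.48; W sinα = 37.9
Slice 5: Δl = 3.1/cos40.7° = 4.089 m; N'_5 = 109·cos40.7° − 2·4.089 = 74.5; c'Δl = 59.70; W sinα = 71.1
Σc'Δl = 183.4 kN/m; ΣN' = 479.6 kN/m; ΣW sinα = 126.3 kN/m
Resisting = 183.4 + 479.6·tan21.9° = 183.4 + 192.8 = 376.2 kN/m
FS = 376.2 / 126.3 = 2.977

FS = 2.98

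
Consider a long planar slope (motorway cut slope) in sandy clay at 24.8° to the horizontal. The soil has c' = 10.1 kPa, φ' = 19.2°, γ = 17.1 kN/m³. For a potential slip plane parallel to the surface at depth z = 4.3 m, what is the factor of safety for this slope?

FS = 1.11

For an infinite slope with a slip plane parallel to the surface (no pore pressure): FS = [c' + γz cos²β tanφ'] / [γz sinβ cosβ].
γz = 17.1·4.3 = 73.53 kN/m²
Numerator = 10.1 + 73.53·cos²24.8°·tan19.2° = 10.1 + 73.53·0.8241·0.3482 = 31.201 kPa
Denominator = 73.53·sin24.8°·cos24.8° = 73.53·0.4195·0.9078 = 27.998 kPa
FS = 31.201 / 27.998 = 1.114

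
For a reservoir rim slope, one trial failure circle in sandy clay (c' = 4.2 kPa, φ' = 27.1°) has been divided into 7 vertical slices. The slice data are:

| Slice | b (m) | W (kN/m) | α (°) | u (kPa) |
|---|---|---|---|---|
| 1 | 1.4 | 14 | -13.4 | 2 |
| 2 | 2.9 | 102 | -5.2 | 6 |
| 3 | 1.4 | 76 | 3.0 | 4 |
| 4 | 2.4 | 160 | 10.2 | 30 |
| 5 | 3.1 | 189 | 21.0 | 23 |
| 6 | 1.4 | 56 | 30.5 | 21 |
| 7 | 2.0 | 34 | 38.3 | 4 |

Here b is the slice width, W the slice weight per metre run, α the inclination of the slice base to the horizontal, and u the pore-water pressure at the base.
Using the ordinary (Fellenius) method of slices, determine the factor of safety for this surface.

Ordinary method of slices: FS = Σ[c'·Δl_i + (W_i cosα_i − u_i·Δl_i)·tanφ'] / Σ W_i sinα_i, with Δl_i = b_i / cosα_i.
Slice 1: Δl = 1.4/cos(-13.4°) = 1.439 m; N'_1 = 14·cos(-13.4°) − 2·1.439 = 10.7; c'Δl = 6.04; W sinα = -3.2
Slice 2: Δl = 2.9/cos(-5.2°) = 2.912 m; N'_2 = 102·cos(-5.2°) − 6·2.912 = 84.1; c'Δl = 12.23; W sinα = -9.2
Slice 3: Δl = 1.4/cos3.0° = 1.402 m; N'_3 = 76·cos3.0° − 4·1.402 = 70.3; c'Δl = 5.89; W sinα = 4.0
Slice 4: Δl = 2.4/cos10.2° = 2.439 m; N'_4 = 160·cos10.2° − 30·2.439 = 84.3; c'Δl = 10.24; W sinα = 28.3
Slice 5: Δl = 3.1/cos21.0° = 3.321 m; N'_5 = 189·cos21.0° − 23·3.321 = 100.1; c'Δl = 13.95; W sinα = 67.7
Slice 6: Δl = 1.4/cos30.5° = 1.625 m; N'_6 = 56·cos30.5° − 21·1.625 = 14.1; c'Δl = 6.82; W sinα = 28.4
Slice 7: Δl = 2.0/cos38.3° = 2.548 m; N'_7 = 34·cos38.3° − 4·2.548 = 16.5; c'Δl = 10.70; W sinα = 21.1
Σc'Δl = 65.9 kN/m; ΣN' = 380.1 kN/m; ΣW sinα = 137.0 kN/m
Resisting = 65.9 + 380.1·tan27.1° = 65.9 + 194.5 = 260.4 kN/m
FS = 260.4 / 137.0 = 1.900

FS = 1.90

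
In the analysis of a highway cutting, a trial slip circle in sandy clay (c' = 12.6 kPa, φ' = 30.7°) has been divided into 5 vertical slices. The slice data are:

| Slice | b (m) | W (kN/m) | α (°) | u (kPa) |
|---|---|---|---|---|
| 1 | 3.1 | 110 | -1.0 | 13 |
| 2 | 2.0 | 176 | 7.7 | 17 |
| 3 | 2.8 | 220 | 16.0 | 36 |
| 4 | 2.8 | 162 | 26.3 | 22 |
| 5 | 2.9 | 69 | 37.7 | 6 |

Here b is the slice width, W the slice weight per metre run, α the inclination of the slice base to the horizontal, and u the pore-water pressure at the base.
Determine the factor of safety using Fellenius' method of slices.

FS = 2.24

Ordinary method of slices: FS = Σ[c'·Δl_i + (W_i cosα_i − u_i·Δl_i)·tanφ'] / Σ W_i sinα_i, with Δl_i = b_i / cosα_i.
Slice 1: Δl = 3.1/cos(-1.0°) = 3.100 m; N'_1 = 110·cos(-1.0°) − 13·3.100 = 69.7; c'Δl = 39.07; W sinα = -1.9
Slice 2: Δl = 2.0/cos7.7° = 2.018 m; N'_2 = 176·cos7.7° − 17·2.018 = 140.1; c'Δl = 25.43; W sinα = 23.6
Slice 3: Δl = 2.8/cos16.0° = 2.913 m; N'_3 = 220·cos16.0° − 36·2.913 = 106.6; c'Δl = 36.70; W sinα = 60.6
Slice 4: Δl = 2.8/cos26.3° = 3.123 m; N'_4 = 162·cos26.3° − 22·3.123 = 76.5; c'Δl = 39.35; W sinα = 71.8
Slice 5: Δl = 2.9/cos37.7° = 3.665 m; N'_5 = 69·cos37.7° − 6·3.665 = 32.6; c'Δl = 46.18; W sinα = 42.2
Σc'Δl = 186.7 kN/m; ΣN' = 425.5 kN/m; ΣW sinα = 196.3 kN/m
Resisting = 186.7 + 425.5·tan30.7° = 186.7 + 252.7 = 439.4 kN/m
FS = 439.4 / 196.3 = 2.239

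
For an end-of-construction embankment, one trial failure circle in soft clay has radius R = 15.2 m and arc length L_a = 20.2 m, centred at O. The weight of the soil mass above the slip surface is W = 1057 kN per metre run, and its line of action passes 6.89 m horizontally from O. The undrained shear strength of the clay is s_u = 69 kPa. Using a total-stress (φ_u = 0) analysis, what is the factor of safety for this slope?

Taking moments about the centre O, the resisting moment is provided by the undrained shear strength acting along the arc:
M_R = s_u·L_a·R = 69·20.20·15.2 = 21185.8 kN·m/m
M_D = W·d = 1057·6.89 = 7282.7 kN·m/m
FS = M_R / M_D = 21185.8 / 7282.7 = 2.909

FS = 2.91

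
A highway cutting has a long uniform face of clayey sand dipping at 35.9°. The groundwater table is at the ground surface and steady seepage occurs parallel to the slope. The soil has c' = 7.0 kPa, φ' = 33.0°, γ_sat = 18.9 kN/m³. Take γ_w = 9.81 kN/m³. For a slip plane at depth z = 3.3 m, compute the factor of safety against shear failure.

With seepage parallel to the slope and the water table at the surface, the effective normal stress on the slip plane uses the buoyant unit weight γ' = γ_sat − γ_w while the driving shear stress uses γ_sat:
FS = [c' + γ' z cos²β tanφ'] / [γ_sat z sinβ cosβ]
γ' = 18.9 − 9.81 = 9.09 kN/m³
Numerator = 7.0 + 9.09·3.3·cos²35.9°·tan33.0° = 7.0 + 9.09·3.3·0.6562·0.6494 = 19.782 kPa
Denominator = 18.9·3.3·sin35.9°·cos35.9° = 18.9·3.3·0.5864·0.8100 = 29.625 kPa
FS = 19.782 / 29.625 = 0.668

FS = 0.67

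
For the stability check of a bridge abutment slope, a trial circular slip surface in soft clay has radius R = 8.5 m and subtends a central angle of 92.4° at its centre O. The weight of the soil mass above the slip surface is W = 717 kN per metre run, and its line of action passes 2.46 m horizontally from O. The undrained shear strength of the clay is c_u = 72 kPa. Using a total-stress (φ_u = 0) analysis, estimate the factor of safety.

FS = 4.76

Taking moments about the centre O, the resisting moment is provided by the undrained shear strength acting along the arc:
Arc length L_a = R·θ = 8.5·(92.4°·π/180) = 8.5·1.6127 = 13.71 m
M_R = c_u·L_a·R = 72·13.71·8.5 = 8389.2 kN·m/m
M_D = W·d = 717·2.46 = 1763.8 kN·m/m
FS = M_R / M_D = 8389.2 / 1763.8 = 4.756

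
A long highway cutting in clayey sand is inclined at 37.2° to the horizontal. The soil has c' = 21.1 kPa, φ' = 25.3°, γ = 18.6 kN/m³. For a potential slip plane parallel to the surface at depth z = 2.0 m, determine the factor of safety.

For an infinite slope with a slip plane parallel to the surface (no pore pressure): FS = [c' + γz cos²β tanφ'] / [γz sinβ cosβ].
γz = 18.6·2.0 = 37.20 kN/m²
Numerator = 21.1 + 37.20·cos²37.2°·tan25.3° = 21.1 + 37.20·0.6345·0.4727 = 32.257 kPa
Denominator = 37.20·sin37.2°·cos37.2° = 37.20·0.6046·0.7965 = 17.915 kPa
FS = 32.257 / 17.915 = 1.801

FS = 1.80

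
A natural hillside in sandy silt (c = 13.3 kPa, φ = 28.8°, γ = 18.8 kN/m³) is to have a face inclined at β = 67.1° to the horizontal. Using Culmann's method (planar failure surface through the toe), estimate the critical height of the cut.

H_c = 10.61 m

Culmann's analysis gives the critical failure plane at α_cr = (β + φ)/2 = (67.1 + 28.8)/2 = 47.9°, and the critical height
H_c = (4c/γ) · sinβ cosφ / [1 − cos(β − φ)]
    = (4·13.3/18.8) · sin67.1°·cos28.8° / [1 − cos(38.3°)]
    = 2.830 · 0.9212·0.8763 / [1 − 0.7848]
    = 2.830 · 0.8072 / 0.2152
    = 10.61 m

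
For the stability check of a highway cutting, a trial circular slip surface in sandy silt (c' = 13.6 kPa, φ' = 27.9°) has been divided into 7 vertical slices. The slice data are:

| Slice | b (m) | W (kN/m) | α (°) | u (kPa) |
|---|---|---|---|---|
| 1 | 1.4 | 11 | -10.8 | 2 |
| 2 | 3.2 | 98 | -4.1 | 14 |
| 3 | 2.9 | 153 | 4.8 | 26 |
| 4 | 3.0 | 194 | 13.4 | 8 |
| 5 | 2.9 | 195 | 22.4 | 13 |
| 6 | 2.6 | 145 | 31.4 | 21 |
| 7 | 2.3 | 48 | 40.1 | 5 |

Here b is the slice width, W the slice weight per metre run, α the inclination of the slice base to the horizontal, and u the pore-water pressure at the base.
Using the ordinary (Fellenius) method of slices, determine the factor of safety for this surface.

FS = 2.38

Ordinary method of slices: FS = Σ[c'·Δl_i + (W_i cosα_i − u_i·Δl_i)·tanφ'] / Σ W_i sinα_i, with Δl_i = b_i / cosα_i.
Slice 1: Δl = 1.4/cos(-10.8°) = 1.425 m; N'_1 = 11·cos(-10.8°) − 2·1.425 = 8.0; c'Δl = 19.38; W sinα = -2.1
Slice 2: Δl = 3.2/cos(-4.1°) = 3.208 m; N'_2 = 98·cos(-4.1°) − 14·3.208 = 52.8; c'Δl = 43.63; W sinα = -7.0
Slice 3: Δl = 2.9/cos4.8° = 2.910 m; N'_3 = 153·cos4.8° − 26·2.910 = 76.8; c'Δl = 39.58; W sinα = 12.8
Slice 4: Δl = 3.0/cos13.4° = 3.084 m; N'_4 = 194·cos13.4° − 8·3.084 = 164.0; c'Δl = 41.94; W sinα = 45.0
Slice 5: Δl = 2.9/cos22.4° = 3.137 m; N'_5 = 195·cos22.4° − 13·3.137 = 139.5; c'Δl = 42.66; W sinα = 74.3
Slice 6: Δl = 2.6/cos31.4° = 3.046 m; N'_6 = 145·cos31.4° − 21·3.046 = 59.8; c'Δl = 41.43; W sinα = 75.5
Slice 7: Δl = 2.3/cos40.1° = 3.007 m; N'_7 = 48·cos40.1° − 5·3.007 = 21.7; c'Δl = 40.89; W sinα = 30.9
Σc'Δl = 269.5 kN/m; ΣN' = 522.6 kN/m; ΣW sinα = 229.5 kN/m
Resisting = 269.5 + 522.6·tan27.9° = 269.5 + 276.7 = 546.2 kN/m
FS = 546.2 / 229.5 = 2.380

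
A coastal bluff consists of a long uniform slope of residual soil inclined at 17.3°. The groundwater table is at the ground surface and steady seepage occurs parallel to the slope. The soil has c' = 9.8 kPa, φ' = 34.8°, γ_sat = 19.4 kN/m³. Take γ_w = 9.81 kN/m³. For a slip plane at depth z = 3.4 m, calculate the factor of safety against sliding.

FS = 1.63

With seepage parallel to the slope and the water table at the surface, the effective normal stress on the slip plane uses the buoyant unit weight γ' = γ_sat − γ_w while the driving shear stress uses γ_sat:
FS = [c' + γ' z cos²β tanφ'] / [γ_sat z sinβ cosβ]
γ' = 19.4 − 9.81 = 9.59 kN/m³
Numerator = 9.8 + 9.59·3.4·cos²17.3°·tan34.8° = 9.8 + 9.59·3.4·0.9116·0.6950 = 30.458 kPa
Denominator = 19.4·3.4·sin17.3°·cos17.3° = 19.4·3.4·0.2974·0.9548 = 18.727 kPa
FS = 30.458 / 18.727 = 1.626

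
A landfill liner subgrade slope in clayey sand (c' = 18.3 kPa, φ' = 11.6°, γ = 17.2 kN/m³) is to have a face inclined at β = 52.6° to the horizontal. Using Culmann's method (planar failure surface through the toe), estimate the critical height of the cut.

H_c = 13.50 m

Culmann's analysis gives the critical failure plane at α_cr = (β + φ')/2 = (52.6 + 11.6)/2 = 32.1°, and the critical height
H_c = (4c'/γ) · sinβ cosφ' / [1 − cos(β − φ')]
    = (4·18.3/17.2) · sin52.6°·cos11.6° / [1 − cos(41.0°)]
    = 4.256 · 0.7944·0.9796 / [1 − 0.7547]
    = 4.256 · 0.7782 / 0.2453
    = 13.50 m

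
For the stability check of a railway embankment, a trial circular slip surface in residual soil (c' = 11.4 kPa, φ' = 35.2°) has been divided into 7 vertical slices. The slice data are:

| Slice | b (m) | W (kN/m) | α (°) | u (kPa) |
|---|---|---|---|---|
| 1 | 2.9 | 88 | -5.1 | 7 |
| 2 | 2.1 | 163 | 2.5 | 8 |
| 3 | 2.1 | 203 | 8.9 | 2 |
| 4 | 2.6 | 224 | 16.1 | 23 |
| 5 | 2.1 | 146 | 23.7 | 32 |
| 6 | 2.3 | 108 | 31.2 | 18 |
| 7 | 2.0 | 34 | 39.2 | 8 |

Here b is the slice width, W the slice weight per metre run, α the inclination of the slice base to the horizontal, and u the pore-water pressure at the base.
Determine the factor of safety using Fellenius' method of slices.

Ordinary method of slices: FS = Σ[c'·Δl_i + (W_i cosα_i − u_i·Δl_i)·tanφ'] / Σ W_i sinα_i, with Δl_i = b_i / cosα_i.
Slice 1: Δl = 2.9/cos(-5.1°) = 2.912 m; N'_1 = 88·cos(-5.1°) − 7·2.912 = 67.3; c'Δl = 33.19; W sinα = -7.8
Slice 2: Δl = 2.1/cos2.5° = 2.102 m; N'_2 = 163·cos2.5° − 8·2.102 = 146.0; c'Δl = 23.96; W sinα = 7.1
Slice 3: Δl = 2.1/cos8.9° = 2.126 m; N'_3 = 203·cos8.9° − 2·2.126 = 196.3; c'Δl = 24.23; W sinα = 31.4
Slice 4: Δl = 2.6/cos16.1° = 2.706 m; N'_4 = 224·cos16.1° − 23·2.706 = 153.0; c'Δl = 30.85; W sinα = 62.1
Slice 5: Δl = 2.1/cos23.7° = 2.293 m; N'_5 = 146·cos23.7° − 32·2.293 = 60.3; c'Δl = 26.15; W sinα = 58.7
Slice 6: Δl = 2.3/cos31.2° = 2.689 m; N'_6 = 108·cos31.2° − 18·2.689 = 44.0; c'Δl = 30.65; W sinα = 55.9
Slice 7: Δl = 2.0/cos39.2° = 2.581 m; N'_7 = 34·cos39.2° − 8·2.581 = 5.7; c'Δl = 29.42; W sinα = 21.5
Σc'Δl = 198.5 kN/m; ΣN' = 672.6 kN/m; ΣW sinα = 228.9 kN/m
Resisting = 198.5 + 672.6·tan35.2° = 198.5 + 474.4 = 672.9 kN/m
FS = 672.9 / 228.9 = 2.939

FS = 2.94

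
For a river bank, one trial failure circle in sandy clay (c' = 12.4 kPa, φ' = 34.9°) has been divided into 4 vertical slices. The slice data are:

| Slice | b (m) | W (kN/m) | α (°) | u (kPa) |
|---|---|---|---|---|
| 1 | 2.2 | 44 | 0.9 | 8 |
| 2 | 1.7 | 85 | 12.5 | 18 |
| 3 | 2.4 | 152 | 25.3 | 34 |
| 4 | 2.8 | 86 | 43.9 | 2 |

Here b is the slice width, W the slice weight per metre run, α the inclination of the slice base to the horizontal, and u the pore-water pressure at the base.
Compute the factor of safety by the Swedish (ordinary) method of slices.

FS = 1.78

Ordinary method of slices: FS = Σ[c'·Δl_i + (W_i cosα_i − u_i·Δl_i)·tanφ'] / Σ W_i sinα_i, with Δl_i = b_i / cosα_i.
Slice 1: Δl = 2.2/cos0.9° = 2.200 m; N'_1 = 44·cos0.9° − 8·2.200 = 26.4; c'Δl = 27.28; W sinα = 0.7
Slice 2: Δl = 1.7/cos12.5° = 1.741 m; N'_2 = 85·cos12.5° − 18·1.741 = 51.6; c'Δl = 21.59; W sinα = 18.4
Slice 3: Δl = 2.4/cos25.3° = 2.655 m; N'_3 = 152·cos25.3° − 34·2.655 = 47.2; c'Δl = 32.92; W sinα = 65.0
Slice 4: Δl = 2.8/cos43.9° = 3.886 m; N'_4 = 86·cos43.9° − 2·3.886 = 54.2; c'Δl = 48.19; W sinα = 59.6
Σc'Δl = 130.0 kN/m; ΣN' = 179.4 kN/m; ΣW sinα = 143.7 kN/m
Resisting = 130.0 + 179.4·tan34.9° = 130.0 + 125.1 = 255.1 kN/m
FS = 255.1 / 143.7 = 1.776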